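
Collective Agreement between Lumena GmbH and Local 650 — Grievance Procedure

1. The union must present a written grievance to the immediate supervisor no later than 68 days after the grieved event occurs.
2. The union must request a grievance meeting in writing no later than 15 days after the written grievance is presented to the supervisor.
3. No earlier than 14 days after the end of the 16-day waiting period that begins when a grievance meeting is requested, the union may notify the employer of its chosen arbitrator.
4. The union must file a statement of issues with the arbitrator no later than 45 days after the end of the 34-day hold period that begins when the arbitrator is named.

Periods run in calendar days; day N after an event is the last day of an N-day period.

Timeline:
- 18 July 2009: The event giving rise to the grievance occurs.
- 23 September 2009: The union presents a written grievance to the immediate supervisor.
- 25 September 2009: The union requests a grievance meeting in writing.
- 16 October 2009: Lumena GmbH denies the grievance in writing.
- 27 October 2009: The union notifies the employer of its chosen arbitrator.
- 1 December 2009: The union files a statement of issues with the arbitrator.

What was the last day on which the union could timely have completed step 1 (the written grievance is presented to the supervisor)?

24 September 2009

Step 1 runs from 18 July 2009, when the grieved event occurs. 68 days after 18 July 2009 is 24 September 2009.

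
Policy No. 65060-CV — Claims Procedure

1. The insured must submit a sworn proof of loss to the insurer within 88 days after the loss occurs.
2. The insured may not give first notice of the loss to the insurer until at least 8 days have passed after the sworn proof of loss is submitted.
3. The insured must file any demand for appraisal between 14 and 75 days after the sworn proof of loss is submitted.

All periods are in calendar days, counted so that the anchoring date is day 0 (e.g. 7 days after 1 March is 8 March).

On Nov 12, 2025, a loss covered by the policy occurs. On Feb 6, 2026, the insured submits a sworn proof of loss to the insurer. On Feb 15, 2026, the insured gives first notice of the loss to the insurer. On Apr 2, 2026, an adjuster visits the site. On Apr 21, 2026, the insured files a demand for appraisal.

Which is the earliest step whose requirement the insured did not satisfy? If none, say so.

None — every step was satisfied

(1) due by Nov 12, 2025 + 88 days = Feb 8, 2026; done Feb 6, 2026 — timely.
(2) permitted from Feb 6, 2026 + 8 days = Feb 14, 2026 onward; done Feb 15, 2026 — permitted.
(3) the permitted window runs from Feb 6, 2026 + 14 = Feb 20, 2026 to Feb 6, 2026 + 75 = Apr 22, 2026; Apr 21, 2026 falls inside that range.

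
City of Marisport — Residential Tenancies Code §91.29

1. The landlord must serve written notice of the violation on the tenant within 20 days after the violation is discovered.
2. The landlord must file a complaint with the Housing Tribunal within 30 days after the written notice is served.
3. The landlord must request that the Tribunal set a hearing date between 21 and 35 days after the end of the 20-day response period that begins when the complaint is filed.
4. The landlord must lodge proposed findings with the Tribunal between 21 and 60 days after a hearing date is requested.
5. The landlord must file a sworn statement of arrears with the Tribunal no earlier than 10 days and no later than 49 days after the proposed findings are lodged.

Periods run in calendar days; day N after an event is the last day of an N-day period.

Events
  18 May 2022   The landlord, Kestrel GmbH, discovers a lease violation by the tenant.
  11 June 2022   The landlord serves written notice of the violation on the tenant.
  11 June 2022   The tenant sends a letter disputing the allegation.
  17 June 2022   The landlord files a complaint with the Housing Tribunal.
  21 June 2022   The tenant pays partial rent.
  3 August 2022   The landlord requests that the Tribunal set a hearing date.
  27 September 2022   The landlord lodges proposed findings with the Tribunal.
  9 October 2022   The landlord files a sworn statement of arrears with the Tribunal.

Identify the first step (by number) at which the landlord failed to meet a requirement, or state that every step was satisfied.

Step 1 — counting 20 days from 18 May 2022 (when the violation is discovered) gives a deadline of 7 June 2022; not done until 11 June 2022, 4 days after the deadline.

Step 1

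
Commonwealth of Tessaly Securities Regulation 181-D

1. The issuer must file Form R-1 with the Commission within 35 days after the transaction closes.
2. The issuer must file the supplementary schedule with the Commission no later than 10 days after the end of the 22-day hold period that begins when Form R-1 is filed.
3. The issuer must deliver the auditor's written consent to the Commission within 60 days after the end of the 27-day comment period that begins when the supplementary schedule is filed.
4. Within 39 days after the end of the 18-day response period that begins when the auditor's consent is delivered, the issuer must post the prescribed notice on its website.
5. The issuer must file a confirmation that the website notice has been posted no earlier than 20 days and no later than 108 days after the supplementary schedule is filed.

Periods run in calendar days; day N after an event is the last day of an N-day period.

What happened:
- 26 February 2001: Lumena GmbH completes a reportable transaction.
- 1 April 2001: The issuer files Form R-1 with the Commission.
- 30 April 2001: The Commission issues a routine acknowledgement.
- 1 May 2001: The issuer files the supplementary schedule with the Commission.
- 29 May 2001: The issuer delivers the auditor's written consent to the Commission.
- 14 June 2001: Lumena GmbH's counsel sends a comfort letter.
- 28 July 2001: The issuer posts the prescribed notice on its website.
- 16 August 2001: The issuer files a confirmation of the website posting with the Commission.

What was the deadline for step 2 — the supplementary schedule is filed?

3 May 2001

Form R-1 is filed on 1 April 2001; the 22-day hold period therefore ends 23 April 2001, and step 2 runs from that date. 10 days after 23 April 2001 is 3 May 2001.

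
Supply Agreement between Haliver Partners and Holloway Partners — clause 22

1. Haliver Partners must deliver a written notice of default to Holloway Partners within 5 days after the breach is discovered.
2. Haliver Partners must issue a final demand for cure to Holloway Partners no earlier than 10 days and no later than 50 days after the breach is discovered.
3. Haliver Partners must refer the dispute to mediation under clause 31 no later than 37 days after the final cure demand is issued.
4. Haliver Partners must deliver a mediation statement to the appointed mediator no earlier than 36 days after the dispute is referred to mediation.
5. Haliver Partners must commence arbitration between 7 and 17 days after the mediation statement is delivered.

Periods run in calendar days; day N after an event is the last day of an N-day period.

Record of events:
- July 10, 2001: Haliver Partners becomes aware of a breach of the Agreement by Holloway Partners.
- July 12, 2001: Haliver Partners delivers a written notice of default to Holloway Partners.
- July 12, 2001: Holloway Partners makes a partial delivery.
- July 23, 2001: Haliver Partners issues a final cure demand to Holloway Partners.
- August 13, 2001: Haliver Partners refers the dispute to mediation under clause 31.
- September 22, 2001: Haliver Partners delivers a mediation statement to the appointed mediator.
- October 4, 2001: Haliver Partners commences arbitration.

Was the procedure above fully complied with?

(1) due by July 10, 2001 + 5 days = July 15, 2001; done July 12, 2001 — timely.
(2) the permitted window runs from July 10, 2001 + 10 = July 20, 2001 to July 10, 2001 + 50 = August 29, 2001; done July 23, 2001, which is between those dates.
(3) due by July 23, 2001 + 37 days = August 29, 2001; August 13, 2001 is within that limit.
(4) permitted from August 13, 2001 + 36 days = September 18, 2001 onward; done September 22, 2001, after the minimum wait.
(5) the permitted window runs from September 22, 2001 + 7 = September 29, 2001 to September 22, 2001 + 17 = October 9, 2001; October 4, 2001 falls inside that range.

Yes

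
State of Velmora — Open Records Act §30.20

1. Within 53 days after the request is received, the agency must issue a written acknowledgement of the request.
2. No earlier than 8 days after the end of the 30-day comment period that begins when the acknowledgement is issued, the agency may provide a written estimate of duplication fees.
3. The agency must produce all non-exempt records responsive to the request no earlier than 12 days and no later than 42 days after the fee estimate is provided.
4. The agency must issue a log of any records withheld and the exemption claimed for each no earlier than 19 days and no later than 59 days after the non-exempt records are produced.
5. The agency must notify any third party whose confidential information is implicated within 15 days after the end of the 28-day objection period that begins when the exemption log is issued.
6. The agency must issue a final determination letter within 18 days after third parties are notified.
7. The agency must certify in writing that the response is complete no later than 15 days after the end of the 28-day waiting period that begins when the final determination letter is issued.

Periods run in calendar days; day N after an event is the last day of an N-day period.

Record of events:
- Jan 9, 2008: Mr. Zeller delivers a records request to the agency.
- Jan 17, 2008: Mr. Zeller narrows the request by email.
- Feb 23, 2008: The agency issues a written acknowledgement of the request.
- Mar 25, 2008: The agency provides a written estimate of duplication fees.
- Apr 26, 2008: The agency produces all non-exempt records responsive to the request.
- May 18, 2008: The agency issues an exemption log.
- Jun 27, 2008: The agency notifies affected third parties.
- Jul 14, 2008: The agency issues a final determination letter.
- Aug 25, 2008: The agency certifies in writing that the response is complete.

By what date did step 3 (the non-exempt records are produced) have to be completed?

Step 3 runs from Mar 25, 2008, when the fee estimate is provided. The window is 12–42 days after Mar 25, 2008; it closes on May 6, 2008.

May 6, 2008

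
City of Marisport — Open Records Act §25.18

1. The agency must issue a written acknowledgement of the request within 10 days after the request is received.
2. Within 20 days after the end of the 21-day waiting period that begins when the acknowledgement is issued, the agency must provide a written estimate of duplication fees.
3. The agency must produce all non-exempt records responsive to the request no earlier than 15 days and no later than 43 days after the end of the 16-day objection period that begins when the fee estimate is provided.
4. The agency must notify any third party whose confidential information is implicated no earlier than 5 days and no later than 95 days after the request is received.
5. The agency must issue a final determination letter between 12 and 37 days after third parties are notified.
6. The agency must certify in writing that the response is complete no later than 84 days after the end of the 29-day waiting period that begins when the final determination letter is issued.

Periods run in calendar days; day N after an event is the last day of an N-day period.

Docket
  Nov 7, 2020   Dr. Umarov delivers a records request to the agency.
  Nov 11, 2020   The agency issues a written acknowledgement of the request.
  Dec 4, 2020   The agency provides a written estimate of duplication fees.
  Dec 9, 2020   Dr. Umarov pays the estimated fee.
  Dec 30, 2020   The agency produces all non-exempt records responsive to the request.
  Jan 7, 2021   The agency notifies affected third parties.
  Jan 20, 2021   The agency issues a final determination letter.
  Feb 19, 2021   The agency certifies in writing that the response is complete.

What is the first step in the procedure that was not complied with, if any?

Step 1: 10 days after Nov 7, 2020 (when the request is received) is Nov 17, 2020; done Nov 11, 2020 — timely.
Step 2: 20 days after Dec 2, 2020 (end of the 21-day waiting period, which began when the acknowledgement is issued on Nov 11, 2020) is Dec 22, 2020; completed Dec 4, 2020, before the deadline.
Step 3: the window is 15–43 days after Dec 20, 2020 (end of the 16-day objection period, which began when the fee estimate is provided on Dec 4, 2020), so Jan 4, 2021 through Feb 1, 2021; done Dec 30, 2020 — 5 days before the window opened.
The analysis stops there.

Step 3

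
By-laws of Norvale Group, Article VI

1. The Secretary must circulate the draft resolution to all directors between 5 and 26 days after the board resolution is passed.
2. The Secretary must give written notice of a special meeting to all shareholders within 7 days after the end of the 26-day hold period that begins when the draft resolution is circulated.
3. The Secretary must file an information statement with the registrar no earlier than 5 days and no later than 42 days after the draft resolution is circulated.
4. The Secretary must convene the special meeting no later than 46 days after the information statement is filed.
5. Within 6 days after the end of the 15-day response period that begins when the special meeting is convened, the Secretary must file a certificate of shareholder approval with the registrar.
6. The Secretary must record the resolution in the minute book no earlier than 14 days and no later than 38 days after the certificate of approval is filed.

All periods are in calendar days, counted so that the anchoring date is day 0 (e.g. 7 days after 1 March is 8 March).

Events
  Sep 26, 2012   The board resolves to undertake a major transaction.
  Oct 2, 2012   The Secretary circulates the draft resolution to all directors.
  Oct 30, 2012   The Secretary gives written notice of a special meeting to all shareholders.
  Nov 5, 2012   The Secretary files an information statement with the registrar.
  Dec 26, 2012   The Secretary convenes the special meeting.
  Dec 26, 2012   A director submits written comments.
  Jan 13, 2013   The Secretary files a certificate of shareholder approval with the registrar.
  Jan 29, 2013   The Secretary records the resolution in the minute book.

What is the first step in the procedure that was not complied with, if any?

Step 4

Step 1 — 5 and 26 days from Sep 26, 2012 (when the board resolution is passed) are Oct 1, 2012 and Oct 22, 2012 respectively; Oct 2, 2012 falls inside that range.
Step 2 — counting 7 days from Oct 28, 2012 (end of the 26-day hold period, which began when the draft resolution is circulated on Oct 2, 2012) gives a deadline of Nov 4, 2012; Oct 30, 2012 is within that limit.
Step 3 — 5 and 42 days from Oct 2, 2012 (when the draft resolution is circulated) are Oct 7, 2012 and Nov 13, 2012 respectively; done Nov 5, 2012 — within the window.
Step 4 — counting 46 days from Nov 5, 2012 (when the information statement is filed) gives a deadline of Dec 21, 2012; done Dec 26, 2012 — 5 days late.
No need to go further; step 4 was not satisfied.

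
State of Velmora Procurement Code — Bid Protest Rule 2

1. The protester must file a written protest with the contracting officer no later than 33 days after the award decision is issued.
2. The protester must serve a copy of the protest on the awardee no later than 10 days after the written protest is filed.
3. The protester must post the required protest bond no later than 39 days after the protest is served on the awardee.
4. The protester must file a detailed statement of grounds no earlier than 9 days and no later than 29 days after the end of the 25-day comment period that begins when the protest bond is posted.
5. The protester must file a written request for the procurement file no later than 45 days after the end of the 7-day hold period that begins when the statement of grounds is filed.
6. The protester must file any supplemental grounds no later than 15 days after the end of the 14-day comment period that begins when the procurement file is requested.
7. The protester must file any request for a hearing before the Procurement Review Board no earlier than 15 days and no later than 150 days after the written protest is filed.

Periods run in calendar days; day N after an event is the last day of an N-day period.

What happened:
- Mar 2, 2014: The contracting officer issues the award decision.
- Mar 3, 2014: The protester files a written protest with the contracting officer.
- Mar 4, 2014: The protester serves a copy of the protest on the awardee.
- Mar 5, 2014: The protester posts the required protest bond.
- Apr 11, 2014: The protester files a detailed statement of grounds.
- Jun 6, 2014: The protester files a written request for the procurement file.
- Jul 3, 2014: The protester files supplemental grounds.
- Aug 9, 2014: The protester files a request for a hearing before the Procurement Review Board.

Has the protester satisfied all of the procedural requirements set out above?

No

(1) due by Mar 2, 2014 + 33 days = Apr 4, 2014; done Mar 3, 2014 — timely.
(2) due by Mar 3, 2014 + 10 days = Mar 13, 2014; completed Mar 4, 2014, before the deadline.
(3) due by Mar 4, 2014 + 39 days = Apr 12, 2014; completed Mar 5, 2014, before the deadline.
(4) the permitted window runs from Mar 30, 2014 + 9 = Apr 8, 2014 to Mar 30, 2014 + 29 = Apr 28, 2014; done Apr 11, 2014, which is between those dates.
(5) due by Apr 18, 2014 + 45 days = Jun 2, 2014; done Jun 6, 2014 — 4 days late.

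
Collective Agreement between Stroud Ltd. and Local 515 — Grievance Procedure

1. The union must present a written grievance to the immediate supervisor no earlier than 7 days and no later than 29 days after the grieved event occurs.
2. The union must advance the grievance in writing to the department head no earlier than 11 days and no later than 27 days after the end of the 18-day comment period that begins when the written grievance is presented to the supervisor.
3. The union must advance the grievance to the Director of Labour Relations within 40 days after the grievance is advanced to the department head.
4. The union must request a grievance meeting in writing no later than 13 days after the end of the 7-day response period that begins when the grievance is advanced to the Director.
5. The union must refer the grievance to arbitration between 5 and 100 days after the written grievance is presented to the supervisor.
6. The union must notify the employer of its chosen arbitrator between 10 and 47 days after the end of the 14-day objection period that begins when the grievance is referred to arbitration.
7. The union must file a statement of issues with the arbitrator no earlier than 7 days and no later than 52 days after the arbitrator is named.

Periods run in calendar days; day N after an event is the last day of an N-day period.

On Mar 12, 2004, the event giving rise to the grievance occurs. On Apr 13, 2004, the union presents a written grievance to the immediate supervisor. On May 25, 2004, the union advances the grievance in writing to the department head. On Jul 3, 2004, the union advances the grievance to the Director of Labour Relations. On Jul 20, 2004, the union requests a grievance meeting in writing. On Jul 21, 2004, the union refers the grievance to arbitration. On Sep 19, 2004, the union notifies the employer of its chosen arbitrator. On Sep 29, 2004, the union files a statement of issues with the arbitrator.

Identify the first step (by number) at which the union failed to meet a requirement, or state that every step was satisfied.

Step 1

(1) the permitted window runs from Mar 12, 2004 + 7 = Mar 19, 2004 to Mar 12, 2004 + 29 = Apr 10, 2004; Apr 13, 2004 is 3 days past the end of the window.
Later steps need not be reached.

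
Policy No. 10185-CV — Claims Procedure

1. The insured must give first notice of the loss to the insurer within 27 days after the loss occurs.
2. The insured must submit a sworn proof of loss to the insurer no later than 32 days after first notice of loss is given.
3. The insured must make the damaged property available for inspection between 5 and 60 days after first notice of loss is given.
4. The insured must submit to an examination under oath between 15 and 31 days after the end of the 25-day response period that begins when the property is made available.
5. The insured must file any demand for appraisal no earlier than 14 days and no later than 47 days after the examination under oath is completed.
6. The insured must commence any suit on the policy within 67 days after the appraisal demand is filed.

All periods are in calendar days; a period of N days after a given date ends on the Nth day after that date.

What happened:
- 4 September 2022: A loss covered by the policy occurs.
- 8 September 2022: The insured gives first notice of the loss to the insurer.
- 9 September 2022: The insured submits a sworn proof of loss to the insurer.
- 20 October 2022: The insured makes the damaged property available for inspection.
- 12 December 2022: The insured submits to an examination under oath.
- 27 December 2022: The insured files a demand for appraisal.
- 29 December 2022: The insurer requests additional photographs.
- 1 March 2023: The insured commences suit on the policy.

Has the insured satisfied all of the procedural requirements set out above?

Step 1 — counting 27 days from 4 September 2022 (when the loss occurs) gives a deadline of 1 October 2022; done 8 September 2022 — timely.
Step 2 — counting 32 days from 8 September 2022 (when first notice of loss is given) gives a deadline of 10 October 2022; done 9 September 2022 — timely.
Step 3 — 5 and 60 days from 8 September 2022 (when first notice of loss is given) are 13 September 2022 and 7 November 2022 respectively; done 20 October 2022 — within the window.
Step 4 — 15 and 31 days from 14 November 2022 (end of the 25-day response period, which began when the property is made available on 20 October 2022) are 29 November 2022 and 15 December 2022 respectively; 12 December 2022 falls inside that range.
Step 5 — 14 and 47 days from 12 December 2022 (when the examination under oath is completed) are 26 December 2022 and 28 January 2023 respectively; 27 December 2022 falls inside that range.
Step 6 — counting 67 days from 27 December 2022 (when the appraisal demand is filed) gives a deadline of 4 March 2023; done 1 March 2023 — timely.

Yes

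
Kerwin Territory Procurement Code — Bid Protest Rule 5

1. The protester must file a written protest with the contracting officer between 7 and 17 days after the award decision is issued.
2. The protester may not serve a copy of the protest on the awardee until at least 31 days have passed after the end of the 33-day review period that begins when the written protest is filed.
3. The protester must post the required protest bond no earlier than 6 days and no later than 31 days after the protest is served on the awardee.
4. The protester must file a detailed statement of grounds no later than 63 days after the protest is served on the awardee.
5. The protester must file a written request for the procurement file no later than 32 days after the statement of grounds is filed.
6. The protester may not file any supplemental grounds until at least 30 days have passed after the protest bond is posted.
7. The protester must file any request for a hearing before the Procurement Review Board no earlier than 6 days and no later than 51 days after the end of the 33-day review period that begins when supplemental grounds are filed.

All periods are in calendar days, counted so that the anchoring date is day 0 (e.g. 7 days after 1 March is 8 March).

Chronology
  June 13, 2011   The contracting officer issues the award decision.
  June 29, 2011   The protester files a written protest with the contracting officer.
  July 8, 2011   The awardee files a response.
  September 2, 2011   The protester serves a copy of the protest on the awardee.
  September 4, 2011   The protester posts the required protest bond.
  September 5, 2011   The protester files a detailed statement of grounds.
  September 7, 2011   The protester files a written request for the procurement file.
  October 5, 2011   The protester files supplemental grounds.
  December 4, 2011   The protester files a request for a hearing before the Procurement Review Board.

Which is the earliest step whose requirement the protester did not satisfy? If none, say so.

(1) the permitted window runs from June 13, 2011 + 7 = June 20, 2011 to June 13, 2011 + 17 = June 30, 2011; done June 29, 2011, which is between those dates.
(2) permitted from August 1, 2011 + 31 days = September 1, 2011 onward; done September 2, 2011, after the minimum wait.
(3) the permitted window runs from September 2, 2011 + 6 = September 8, 2011 to September 2, 2011 + 31 = October 3, 2011; done September 4, 2011 — 4 days before the window opened.

Step 3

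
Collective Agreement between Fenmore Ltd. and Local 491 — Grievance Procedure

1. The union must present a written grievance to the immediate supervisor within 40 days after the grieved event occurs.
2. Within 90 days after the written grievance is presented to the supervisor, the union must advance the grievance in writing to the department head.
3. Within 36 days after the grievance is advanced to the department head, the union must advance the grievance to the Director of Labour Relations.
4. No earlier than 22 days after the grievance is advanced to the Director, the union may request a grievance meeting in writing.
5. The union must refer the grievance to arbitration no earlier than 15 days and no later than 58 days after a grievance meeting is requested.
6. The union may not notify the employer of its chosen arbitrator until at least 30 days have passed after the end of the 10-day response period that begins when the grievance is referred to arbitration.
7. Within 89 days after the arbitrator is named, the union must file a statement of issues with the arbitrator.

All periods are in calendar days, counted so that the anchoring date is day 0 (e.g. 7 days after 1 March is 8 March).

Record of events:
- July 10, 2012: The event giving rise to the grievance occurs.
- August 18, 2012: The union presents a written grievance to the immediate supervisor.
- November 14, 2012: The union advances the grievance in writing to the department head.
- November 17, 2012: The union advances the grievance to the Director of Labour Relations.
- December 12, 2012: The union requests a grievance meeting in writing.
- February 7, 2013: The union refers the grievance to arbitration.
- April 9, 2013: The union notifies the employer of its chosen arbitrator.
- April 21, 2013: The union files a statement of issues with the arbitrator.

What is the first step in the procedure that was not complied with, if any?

(1) due by July 10, 2012 + 40 days = August 19, 2012; August 18, 2012 is within that limit.
(2) due by August 18, 2012 + 90 days = November 16, 2012; completed November 14, 2012, before the deadline.
(3) due by November 14, 2012 + 36 days = December 20, 2012; done November 17, 2012 — timely.
(4) permitted from November 17, 2012 + 22 days = December 9, 2012 onward; done December 12, 2012 — permitted.
(5) the permitted window runs from December 12, 2012 + 15 = December 27, 2012 to December 12, 2012 + 58 = February 8, 2013; done February 7, 2013, which is between those dates.
(6) permitted from February 17, 2013 + 30 days = March 19, 2013 onward; done April 9, 2013, after the minimum wait.
(7) due by April 9, 2013 + 89 days = July 7, 2013; completed April 21, 2013, before the deadline.

None — every step was satisfied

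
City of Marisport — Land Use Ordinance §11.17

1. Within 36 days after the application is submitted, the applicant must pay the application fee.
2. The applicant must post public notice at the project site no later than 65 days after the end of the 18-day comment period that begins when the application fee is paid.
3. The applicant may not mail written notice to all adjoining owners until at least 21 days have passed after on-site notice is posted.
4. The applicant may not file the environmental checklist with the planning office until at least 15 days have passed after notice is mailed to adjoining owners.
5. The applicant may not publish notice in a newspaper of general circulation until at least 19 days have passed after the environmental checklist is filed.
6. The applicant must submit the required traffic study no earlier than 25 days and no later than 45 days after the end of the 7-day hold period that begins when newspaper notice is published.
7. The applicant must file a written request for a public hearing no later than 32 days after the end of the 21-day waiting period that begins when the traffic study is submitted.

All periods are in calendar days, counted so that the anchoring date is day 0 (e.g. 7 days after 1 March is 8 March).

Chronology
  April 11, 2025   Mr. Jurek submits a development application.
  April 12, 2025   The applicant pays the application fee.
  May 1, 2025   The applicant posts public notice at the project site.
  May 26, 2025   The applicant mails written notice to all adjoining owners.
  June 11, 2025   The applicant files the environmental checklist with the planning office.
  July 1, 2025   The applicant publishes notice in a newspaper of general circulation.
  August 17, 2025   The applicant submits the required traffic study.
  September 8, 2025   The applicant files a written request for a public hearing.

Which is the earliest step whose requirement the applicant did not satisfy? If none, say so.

None — every step was satisfied

(1) due by April 11, 2025 + 36 days = May 17, 2025; April 12, 2025 is within that limit.
(2) due by April 30, 2025 + 65 days = July 4, 2025; completed May 1, 2025, before the deadline.
(3) permitted from May 1, 2025 + 21 days = May 22, 2025 onward; May 26, 2025 is on or after that date.
(4) permitted from May 26, 2025 + 15 days = June 10, 2025 onward; done June 11, 2025, after the minimum wait.
(5) permitted from June 11, 2025 + 19 days = June 30, 2025 onward; July 1, 2025 is on or after that date.
(6) the permitted window runs from July 8, 2025 + 25 = August 2, 2025 to July 8, 2025 + 45 = August 22, 2025; done August 17, 2025, which is between those dates.
(7) due by September 7, 2025 + 32 days = October 9, 2025; done September 8, 2025 — timely.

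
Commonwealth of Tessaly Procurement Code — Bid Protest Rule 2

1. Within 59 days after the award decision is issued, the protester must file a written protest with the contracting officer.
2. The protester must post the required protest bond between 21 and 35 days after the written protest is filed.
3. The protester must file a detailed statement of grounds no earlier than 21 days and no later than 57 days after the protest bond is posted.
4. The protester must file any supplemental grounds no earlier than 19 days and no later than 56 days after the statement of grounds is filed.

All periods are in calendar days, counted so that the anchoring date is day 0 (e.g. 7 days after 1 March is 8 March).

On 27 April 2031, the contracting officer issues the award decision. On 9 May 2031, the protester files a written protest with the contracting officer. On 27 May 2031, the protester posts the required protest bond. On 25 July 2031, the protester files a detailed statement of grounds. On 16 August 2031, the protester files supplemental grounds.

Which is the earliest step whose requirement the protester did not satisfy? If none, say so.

(1) due by 27 April 2031 + 59 days = 25 June 2031; done 9 May 2031 — timely.
(2) the permitted window runs from 9 May 2031 + 21 = 30 May 2031 to 9 May 2031 + 35 = 13 June 2031; done 27 May 2031 — 3 days before the window opened.
Later steps need not be reached.

Step 2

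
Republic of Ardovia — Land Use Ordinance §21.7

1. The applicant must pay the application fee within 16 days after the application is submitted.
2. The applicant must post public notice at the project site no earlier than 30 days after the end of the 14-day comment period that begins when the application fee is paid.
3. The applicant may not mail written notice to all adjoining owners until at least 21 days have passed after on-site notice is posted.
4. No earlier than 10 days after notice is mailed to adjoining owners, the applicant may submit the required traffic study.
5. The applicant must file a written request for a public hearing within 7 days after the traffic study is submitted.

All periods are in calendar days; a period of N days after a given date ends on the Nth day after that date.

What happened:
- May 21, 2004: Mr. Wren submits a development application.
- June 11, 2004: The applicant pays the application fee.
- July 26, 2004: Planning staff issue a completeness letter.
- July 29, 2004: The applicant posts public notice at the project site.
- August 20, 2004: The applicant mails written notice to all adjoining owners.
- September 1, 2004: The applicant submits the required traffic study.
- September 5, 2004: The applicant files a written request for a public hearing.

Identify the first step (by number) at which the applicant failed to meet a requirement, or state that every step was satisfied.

(1) due by May 21, 2004 + 16 days = June 6, 2004; June 11, 2004 misses that deadline by 5 days.

Step 1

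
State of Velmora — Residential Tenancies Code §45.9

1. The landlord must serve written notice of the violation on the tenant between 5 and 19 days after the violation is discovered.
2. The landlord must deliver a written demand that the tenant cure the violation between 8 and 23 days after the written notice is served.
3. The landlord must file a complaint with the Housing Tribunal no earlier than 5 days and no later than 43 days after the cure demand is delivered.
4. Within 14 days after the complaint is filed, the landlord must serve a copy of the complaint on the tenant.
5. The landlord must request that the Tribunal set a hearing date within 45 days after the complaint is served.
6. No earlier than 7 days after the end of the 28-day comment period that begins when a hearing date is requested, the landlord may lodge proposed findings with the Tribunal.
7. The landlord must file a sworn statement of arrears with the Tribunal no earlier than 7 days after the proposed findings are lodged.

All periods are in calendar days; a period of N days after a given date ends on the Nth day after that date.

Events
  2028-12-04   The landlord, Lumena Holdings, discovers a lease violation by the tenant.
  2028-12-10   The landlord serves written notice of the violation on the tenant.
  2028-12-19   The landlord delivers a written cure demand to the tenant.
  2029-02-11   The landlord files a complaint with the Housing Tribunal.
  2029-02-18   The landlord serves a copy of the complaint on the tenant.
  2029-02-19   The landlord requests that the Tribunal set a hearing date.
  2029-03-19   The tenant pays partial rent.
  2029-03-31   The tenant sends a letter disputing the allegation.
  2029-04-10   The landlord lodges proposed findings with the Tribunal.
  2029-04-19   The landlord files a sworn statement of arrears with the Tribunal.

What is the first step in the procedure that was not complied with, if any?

Step 1: the window is 5–19 days after 2028-12-04 (when the violation is discovered), so 2028-12-09 through 2028-12-23; 2028-12-10 falls inside that range.
Step 2: the window is 8–23 days after 2028-12-10 (when the written notice is served), so 2028-12-18 through 2029-01-02; done 2028-12-19 — within the window.
Step 3: the window is 5–43 days after 2028-12-19 (when the cure demand is delivered), so 2028-12-24 through 2029-01-31; 2029-02-11 is 11 days past the end of the window.
That is the first point of non-compliance.

Step 3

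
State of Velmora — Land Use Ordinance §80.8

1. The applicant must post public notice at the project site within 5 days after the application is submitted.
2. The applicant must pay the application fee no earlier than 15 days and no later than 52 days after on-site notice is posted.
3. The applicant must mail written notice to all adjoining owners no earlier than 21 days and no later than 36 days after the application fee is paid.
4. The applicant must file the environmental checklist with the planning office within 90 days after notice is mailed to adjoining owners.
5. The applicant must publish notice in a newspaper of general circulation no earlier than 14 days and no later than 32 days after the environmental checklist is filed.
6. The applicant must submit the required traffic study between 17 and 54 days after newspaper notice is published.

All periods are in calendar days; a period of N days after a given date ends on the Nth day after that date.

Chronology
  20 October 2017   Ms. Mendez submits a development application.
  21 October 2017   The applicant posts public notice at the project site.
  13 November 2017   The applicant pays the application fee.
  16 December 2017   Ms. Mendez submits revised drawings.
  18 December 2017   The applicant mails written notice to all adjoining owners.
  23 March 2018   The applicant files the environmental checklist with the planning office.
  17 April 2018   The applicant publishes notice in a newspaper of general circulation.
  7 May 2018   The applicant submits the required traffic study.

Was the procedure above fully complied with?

No

Step 1 — counting 5 days from 20 October 2017 (when the application is submitted) gives a deadline of 25 October 2017; done 21 October 2017 — timely.
Step 2 — 15 and 52 days from 21 October 2017 (when on-site notice is posted) are 5 November 2017 and 12 December 2017 respectively; 13 November 2017 falls inside that range.
Step 3 — 21 and 36 days from 13 November 2017 (when the application fee is paid) are 4 December 2017 and 19 December 2017 respectively; 18 December 2017 falls inside that range.
Step 4 — counting 90 days from 18 December 2017 (when notice is mailed to adjoining owners) gives a deadline of 18 March 2018; done 23 March 2018 — 5 days late.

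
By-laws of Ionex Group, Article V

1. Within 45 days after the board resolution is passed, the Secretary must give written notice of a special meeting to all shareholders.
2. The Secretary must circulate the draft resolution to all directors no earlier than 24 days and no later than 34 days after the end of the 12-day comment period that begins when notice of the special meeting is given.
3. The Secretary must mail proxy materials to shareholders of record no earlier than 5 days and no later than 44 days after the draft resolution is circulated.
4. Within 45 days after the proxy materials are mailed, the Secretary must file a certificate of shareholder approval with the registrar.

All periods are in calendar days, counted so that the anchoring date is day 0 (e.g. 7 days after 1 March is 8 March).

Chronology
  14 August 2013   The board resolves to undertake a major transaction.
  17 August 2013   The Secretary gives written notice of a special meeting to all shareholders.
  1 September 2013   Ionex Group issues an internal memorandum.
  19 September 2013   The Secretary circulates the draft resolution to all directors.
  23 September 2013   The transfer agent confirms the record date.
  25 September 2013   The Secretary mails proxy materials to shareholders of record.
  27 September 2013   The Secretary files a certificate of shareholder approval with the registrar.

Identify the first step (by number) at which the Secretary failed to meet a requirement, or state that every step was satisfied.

Step 2

Step 1: 45 days after 14 August 2013 (when the board resolution is passed) is 28 September 2013; 17 August 2013 is within that limit.
Step 2: the window is 24–34 days after 29 August 2013 (end of the 12-day comment period, which began when notice of the special meeting is given on 17 August 2013), so 22 September 2013 through 2 October 2013; 19 September 2013 is 3 days too early.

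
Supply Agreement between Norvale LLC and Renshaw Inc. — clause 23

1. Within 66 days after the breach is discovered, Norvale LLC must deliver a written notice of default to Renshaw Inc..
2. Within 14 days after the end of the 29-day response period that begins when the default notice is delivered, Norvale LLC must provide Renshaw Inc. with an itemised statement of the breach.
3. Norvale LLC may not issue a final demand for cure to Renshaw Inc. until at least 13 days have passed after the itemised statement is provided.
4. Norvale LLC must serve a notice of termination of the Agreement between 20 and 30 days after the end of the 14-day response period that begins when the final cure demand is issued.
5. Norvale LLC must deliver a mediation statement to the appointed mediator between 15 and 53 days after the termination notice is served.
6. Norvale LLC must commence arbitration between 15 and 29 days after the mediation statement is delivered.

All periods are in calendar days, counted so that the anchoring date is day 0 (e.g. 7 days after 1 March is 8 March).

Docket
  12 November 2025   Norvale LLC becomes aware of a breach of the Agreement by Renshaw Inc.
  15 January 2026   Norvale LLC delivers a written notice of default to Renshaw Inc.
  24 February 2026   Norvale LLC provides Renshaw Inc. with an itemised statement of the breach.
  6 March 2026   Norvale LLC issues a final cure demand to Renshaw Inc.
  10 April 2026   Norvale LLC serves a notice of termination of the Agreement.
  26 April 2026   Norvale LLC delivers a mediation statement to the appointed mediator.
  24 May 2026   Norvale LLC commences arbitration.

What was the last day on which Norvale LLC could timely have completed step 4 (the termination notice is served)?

19 April 2026

The final cure demand is issued on 6 March 2026; the 14-day response period therefore ends 20 March 2026, and step 4 runs from that date. The window is 20–30 days after 20 March 2026; it closes on 19 April 2026.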